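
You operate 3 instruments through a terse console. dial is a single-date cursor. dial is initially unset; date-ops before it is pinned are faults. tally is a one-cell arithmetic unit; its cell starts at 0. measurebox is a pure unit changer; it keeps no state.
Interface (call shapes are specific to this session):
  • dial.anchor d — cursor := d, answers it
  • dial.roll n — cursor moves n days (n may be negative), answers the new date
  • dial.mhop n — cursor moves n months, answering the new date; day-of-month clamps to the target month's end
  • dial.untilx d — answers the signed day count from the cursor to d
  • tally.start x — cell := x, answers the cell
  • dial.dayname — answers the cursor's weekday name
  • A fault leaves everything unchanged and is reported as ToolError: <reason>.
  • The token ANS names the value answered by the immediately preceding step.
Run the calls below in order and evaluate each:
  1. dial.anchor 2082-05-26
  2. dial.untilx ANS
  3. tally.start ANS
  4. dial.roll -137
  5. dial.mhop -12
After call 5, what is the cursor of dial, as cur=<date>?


Answer: cur=2081-01-09

Derivation:
-> dial.anchor(d=2082-05-26)
<- 2082-05-26
-> dial.untilx(d=ANS)
<- 0
-> tally.start(x=ANS)
<- 0
-> dial.roll(n=-137)
<- 2082-01-09
-> dial.mhop(n=-12)
<- 2081-01-09


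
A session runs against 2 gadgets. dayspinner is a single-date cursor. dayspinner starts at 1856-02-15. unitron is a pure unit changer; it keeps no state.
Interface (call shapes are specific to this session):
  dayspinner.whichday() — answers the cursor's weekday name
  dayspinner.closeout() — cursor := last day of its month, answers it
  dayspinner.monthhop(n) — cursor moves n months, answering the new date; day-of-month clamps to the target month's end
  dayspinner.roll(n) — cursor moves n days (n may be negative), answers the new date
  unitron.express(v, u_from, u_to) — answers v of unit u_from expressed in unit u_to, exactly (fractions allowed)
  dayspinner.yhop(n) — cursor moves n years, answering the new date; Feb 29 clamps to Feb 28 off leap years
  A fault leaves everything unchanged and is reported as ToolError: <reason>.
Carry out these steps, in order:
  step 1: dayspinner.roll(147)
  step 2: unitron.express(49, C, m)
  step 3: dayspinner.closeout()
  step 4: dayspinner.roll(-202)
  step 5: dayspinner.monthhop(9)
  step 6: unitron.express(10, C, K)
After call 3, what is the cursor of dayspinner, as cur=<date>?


Answer: cur=1856-07-31

Derivation:
·→ roll(n=147)
·← 1856-07-11
·→ express(v=49, u_from=C, u_to=m)
·← ToolError: incompatible units
·→ closeout()
·← 1856-07-31
·→ roll(n=-202)
·← 1856-01-11
·→ monthhop(n=9)
·← 1856-10-11
·→ express(v=10, u_from=C, u_to=K)
·← 5663/20


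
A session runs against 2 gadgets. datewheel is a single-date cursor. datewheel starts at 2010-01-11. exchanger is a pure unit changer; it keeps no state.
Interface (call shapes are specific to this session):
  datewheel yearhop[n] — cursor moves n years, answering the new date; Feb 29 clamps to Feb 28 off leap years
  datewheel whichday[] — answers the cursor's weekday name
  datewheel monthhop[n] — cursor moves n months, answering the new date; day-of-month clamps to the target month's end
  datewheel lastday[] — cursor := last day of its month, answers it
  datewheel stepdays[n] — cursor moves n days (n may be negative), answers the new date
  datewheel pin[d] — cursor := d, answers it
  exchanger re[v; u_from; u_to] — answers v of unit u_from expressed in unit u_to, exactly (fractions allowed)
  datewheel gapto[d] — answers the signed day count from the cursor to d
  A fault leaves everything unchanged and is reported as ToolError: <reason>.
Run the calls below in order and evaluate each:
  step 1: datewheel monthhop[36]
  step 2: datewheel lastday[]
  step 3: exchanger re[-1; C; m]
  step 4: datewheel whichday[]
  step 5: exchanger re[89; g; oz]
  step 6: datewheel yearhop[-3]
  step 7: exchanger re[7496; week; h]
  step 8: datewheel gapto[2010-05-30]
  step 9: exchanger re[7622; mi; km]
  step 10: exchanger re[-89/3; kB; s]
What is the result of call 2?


Answer: 2013-01-31

Derivation:
> datewheel monthhop n: 36
[out] 2013-01-11
> datewheel lastday
[out] 2013-01-31
> exchanger re v: -1 u_from: C u_to: m
[out] ToolError: incompatible units
> datewheel whichday
[out] Thursday
> exchanger re v: 89 u_from: g u_to: oz
[out] 142400000/45359237
> datewheel yearhop n: -3
[out] 2010-01-31
> exchanger re v: 7496 u_from: week u_to: h
[out] 1259328
> datewheel gapto d: 2010-05-30
[out] 119
> exchanger re v: 7622 u_from: mi u_to: km
[out] 191662812/15625
> exchanger re v: -89/3 u_from: kB u_to: s
[out] ToolError: incompatible units


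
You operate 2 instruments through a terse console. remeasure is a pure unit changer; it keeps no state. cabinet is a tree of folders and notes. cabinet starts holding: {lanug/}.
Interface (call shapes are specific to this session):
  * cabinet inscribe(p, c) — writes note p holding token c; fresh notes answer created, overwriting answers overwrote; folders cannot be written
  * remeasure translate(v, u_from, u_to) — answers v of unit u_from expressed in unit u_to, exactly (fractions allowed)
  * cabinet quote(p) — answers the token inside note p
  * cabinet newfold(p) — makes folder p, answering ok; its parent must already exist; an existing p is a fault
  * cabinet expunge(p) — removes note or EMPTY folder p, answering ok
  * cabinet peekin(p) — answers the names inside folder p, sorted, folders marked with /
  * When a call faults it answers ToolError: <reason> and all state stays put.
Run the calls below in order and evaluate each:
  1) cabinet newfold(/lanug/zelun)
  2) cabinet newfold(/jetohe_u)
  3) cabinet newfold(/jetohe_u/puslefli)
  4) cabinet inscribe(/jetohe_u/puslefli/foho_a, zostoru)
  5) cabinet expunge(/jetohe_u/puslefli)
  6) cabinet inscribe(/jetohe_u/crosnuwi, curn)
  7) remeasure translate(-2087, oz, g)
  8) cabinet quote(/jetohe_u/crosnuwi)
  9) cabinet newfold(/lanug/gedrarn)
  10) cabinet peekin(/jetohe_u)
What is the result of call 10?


Answer: [crosnuwi, puslefli/]

Derivation:
Act: cabinet newfold[/lanug/zelun]
Obs: ok
Act: cabinet newfold[/jetohe_u]
Obs: ok
Act: cabinet newfold[/jetohe_u/puslefli]
Obs: ok
Act: cabinet inscribe[/jetohe_u/puslefli/foho_a; zostoru]
Obs: created
Act: cabinet expunge[/jetohe_u/puslefli]
Obs: ToolError: not empty
Act: cabinet inscribe[/jetohe_u/crosnuwi; curn]
Obs: created
Act: remeasure translate[-2087; oz; g]
Obs: -94664727619/1600000
Act: cabinet quote[/jetohe_u/crosnuwi]
Obs: curn
Act: cabinet newfold[/lanug/gedrarn]
Obs: ok
Act: cabinet peekin[/jetohe_u]
Obs: [crosnuwi, puslefli/]


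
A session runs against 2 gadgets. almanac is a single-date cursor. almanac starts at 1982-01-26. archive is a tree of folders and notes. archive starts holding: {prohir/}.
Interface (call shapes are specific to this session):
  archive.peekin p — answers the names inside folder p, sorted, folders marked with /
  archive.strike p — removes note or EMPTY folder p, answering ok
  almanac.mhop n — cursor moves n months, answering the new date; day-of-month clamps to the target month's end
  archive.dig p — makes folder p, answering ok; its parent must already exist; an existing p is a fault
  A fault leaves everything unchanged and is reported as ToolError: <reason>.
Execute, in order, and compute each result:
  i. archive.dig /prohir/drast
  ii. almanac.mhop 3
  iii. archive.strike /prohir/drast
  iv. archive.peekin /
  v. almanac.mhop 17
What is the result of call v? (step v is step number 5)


>> archive.dig(p=/prohir/drast)
<< ok
>> almanac.mhop(n=3)
<< 1982-04-26
>> archive.strike(p=/prohir/drast)
<< ok
>> archive.peekin(p=/)
<< [prohir/]
>> almanac.mhop(n=17)
<< 1983-09-26

Answer: 1983-09-26


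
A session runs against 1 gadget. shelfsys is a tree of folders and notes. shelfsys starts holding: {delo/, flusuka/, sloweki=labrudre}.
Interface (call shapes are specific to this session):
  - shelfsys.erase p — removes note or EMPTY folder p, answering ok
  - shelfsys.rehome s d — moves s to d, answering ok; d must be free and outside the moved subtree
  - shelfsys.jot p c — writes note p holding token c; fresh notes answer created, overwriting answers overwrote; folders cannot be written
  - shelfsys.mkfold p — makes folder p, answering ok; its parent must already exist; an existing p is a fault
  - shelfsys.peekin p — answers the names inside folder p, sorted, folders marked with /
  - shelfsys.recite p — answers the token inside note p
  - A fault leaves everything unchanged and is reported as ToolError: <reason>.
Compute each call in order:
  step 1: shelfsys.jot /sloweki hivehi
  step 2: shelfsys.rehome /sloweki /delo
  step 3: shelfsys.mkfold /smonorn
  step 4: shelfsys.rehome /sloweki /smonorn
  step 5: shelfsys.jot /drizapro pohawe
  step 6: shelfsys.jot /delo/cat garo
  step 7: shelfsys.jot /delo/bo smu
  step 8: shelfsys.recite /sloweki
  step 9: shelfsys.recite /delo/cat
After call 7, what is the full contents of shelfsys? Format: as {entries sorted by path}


-- jot(p=/sloweki, c=hivehi) : overwrote
-- rehome(s=/sloweki, d=/delo) : ToolError: exists
-- mkfold(p=/smonorn) : ok
-- rehome(s=/sloweki, d=/smonorn) : ToolError: exists
-- jot(p=/drizapro, c=pohawe) : created
-- jot(p=/delo/cat, c=garo) : created
-- jot(p=/delo/bo, c=smu) : created
-- recite(p=/sloweki) : hivehi
-- recite(p=/delo/cat) : garo

Answer: {delo/, delo/bo=smu, delo/cat=garo, drizapro=pohawe, flusuka/, sloweki=hivehi, smonorn/}


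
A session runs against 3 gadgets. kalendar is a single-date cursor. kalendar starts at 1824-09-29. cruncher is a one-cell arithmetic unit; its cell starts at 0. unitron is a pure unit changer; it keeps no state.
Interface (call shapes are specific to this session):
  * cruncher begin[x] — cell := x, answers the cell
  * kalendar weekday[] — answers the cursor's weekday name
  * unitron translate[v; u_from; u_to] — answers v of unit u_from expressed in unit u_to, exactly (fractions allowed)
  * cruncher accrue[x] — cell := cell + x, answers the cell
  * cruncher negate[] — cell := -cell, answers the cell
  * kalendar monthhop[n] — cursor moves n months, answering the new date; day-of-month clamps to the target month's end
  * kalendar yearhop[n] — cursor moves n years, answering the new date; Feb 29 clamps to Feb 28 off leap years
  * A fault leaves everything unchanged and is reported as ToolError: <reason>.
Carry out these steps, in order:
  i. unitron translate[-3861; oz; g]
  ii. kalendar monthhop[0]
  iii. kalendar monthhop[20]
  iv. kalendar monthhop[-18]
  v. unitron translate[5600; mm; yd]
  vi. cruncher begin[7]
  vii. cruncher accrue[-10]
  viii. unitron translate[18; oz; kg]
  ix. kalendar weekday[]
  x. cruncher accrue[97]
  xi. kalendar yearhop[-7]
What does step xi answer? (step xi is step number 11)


! unitron translate(v=-3861, u_from=oz, u_to=g) ~> -175132014057/1600000
! kalendar monthhop(n=0) ~> 1824-09-29
! kalendar monthhop(n=20) ~> 1826-05-29
! kalendar monthhop(n=-18) ~> 1824-11-29
! unitron translate(v=5600, u_from=mm, u_to=yd) ~> 7000/1143
! cruncher begin(x=7) ~> 7
! cruncher accrue(x=-10) ~> -3
! unitron translate(v=18, u_from=oz, u_to=kg) ~> 408233133/800000000
! kalendar weekday() ~> Monday
! cruncher accrue(x=97) ~> 94
! kalendar yearhop(n=-7) ~> 1817-11-29

Answer: 1817-11-29


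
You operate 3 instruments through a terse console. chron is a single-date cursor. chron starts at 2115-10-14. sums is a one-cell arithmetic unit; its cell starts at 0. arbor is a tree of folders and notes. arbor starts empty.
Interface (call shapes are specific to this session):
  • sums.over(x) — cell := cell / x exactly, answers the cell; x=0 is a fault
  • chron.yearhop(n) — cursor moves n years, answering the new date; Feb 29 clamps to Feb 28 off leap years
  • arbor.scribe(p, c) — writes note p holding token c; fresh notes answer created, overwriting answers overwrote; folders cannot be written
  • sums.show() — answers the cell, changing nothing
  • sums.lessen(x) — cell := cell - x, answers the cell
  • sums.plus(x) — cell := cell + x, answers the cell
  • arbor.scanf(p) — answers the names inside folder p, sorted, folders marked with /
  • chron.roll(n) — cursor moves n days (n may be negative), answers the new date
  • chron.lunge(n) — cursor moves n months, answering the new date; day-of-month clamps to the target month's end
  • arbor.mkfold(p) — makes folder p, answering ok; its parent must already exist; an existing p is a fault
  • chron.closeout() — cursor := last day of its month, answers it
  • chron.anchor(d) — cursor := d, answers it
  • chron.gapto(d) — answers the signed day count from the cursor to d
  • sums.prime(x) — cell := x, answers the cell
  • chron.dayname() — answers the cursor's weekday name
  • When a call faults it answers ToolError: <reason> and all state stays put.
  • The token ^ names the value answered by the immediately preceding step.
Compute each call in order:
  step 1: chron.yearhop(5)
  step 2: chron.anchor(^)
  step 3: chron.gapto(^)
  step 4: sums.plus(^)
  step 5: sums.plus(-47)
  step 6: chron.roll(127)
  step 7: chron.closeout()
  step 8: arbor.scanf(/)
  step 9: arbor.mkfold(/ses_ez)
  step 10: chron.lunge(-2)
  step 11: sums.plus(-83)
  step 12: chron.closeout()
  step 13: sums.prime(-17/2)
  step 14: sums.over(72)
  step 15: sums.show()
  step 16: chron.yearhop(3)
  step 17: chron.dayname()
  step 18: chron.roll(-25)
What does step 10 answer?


% yearhop n: 5
= 2120-10-14
% anchor d: ^
= 2120-10-14
% gapto d: ^
= 0
% plus x: ^
= 0
% plus x: -47
= -47
% roll n: 127
= 2121-02-18
% closeout
= 2121-02-28
% scanf p: /
= []
% mkfold p: /ses_ez
= ok
% lunge n: -2
= 2120-12-28
% plus x: -83
= -130
% closeout
= 2120-12-31
% prime x: -17/2
= -17/2
% over x: 72
= -17/144
% show
= -17/144
% yearhop n: 3
= 2123-12-31
% dayname
= Friday
% roll n: -25
= 2123-12-06

Answer: 2120-12-28


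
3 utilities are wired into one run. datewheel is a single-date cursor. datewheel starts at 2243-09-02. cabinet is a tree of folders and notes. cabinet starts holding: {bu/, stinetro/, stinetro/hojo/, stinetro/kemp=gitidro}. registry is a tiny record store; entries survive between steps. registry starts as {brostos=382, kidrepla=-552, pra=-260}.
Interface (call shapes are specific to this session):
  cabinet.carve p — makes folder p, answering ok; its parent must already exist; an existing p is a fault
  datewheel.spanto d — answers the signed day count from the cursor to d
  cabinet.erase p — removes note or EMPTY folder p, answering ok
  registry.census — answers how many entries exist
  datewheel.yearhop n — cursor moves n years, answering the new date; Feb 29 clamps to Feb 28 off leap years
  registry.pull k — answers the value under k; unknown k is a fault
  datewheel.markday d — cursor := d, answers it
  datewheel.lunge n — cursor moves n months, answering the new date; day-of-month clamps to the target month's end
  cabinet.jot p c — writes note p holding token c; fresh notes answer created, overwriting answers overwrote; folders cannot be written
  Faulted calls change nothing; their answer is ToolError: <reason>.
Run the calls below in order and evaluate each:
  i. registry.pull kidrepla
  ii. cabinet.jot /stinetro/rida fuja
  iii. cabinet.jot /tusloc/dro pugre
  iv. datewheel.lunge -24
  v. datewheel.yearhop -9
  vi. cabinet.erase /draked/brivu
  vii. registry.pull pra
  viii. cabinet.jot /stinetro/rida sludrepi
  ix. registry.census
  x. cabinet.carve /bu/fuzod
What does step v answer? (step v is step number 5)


>>> pull k→kidrepla
= -552
>>> jot p→/stinetro/rida c→fuja
= created
>>> jot p→/tusloc/dro c→pugre
= ToolError: no parent
>>> lunge n→-24
= 2241-09-02
>>> yearhop n→-9
= 2232-09-02
>>> erase p→/draked/brivu
= ToolError: not found
>>> pull k→pra
= -260
>>> jot p→/stinetro/rida c→sludrepi
= overwrote
>>> census
= 3
>>> carve p→/bu/fuzod
= ok

Answer: 2232-09-02


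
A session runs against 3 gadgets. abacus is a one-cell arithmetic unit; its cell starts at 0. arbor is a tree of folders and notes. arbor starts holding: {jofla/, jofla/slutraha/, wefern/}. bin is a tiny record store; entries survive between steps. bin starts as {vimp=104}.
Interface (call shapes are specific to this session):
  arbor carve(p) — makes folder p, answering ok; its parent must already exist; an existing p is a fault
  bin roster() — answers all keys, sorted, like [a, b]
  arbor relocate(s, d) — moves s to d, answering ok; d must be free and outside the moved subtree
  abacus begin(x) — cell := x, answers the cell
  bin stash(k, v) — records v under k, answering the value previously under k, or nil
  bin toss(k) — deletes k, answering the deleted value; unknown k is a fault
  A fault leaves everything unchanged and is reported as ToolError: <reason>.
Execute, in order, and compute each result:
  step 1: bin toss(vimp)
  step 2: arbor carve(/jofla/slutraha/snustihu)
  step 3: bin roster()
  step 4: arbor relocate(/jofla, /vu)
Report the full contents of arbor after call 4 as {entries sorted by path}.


Answer: {vu/, vu/slutraha/, vu/slutraha/snustihu/, wefern/}

Derivation:
Next I call bin toss with vimp, → 104.
I invoke arbor carve with /jofla/slutraha/snustihu, giving ok.
Then bin roster, which returns [].
I call arbor relocate with /jofla, /vu: ok.


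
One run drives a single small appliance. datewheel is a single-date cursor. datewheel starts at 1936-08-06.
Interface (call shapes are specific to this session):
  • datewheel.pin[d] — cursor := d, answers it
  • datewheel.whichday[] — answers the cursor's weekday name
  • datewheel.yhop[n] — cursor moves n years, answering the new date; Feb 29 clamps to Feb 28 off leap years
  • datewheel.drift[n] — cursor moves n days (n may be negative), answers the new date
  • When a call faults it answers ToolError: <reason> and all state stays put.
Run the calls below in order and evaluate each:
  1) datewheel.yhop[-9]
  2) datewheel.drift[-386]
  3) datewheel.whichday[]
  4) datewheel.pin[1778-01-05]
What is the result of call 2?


-- 1. yhop(n='-9') ~> 1927-08-06
-- 2. drift(n='-386') ~> 1926-07-16
-- 3. whichday() ~> Friday
-- 4. pin(d='1778-01-05') ~> 1778-01-05

Answer: 1926-07-16


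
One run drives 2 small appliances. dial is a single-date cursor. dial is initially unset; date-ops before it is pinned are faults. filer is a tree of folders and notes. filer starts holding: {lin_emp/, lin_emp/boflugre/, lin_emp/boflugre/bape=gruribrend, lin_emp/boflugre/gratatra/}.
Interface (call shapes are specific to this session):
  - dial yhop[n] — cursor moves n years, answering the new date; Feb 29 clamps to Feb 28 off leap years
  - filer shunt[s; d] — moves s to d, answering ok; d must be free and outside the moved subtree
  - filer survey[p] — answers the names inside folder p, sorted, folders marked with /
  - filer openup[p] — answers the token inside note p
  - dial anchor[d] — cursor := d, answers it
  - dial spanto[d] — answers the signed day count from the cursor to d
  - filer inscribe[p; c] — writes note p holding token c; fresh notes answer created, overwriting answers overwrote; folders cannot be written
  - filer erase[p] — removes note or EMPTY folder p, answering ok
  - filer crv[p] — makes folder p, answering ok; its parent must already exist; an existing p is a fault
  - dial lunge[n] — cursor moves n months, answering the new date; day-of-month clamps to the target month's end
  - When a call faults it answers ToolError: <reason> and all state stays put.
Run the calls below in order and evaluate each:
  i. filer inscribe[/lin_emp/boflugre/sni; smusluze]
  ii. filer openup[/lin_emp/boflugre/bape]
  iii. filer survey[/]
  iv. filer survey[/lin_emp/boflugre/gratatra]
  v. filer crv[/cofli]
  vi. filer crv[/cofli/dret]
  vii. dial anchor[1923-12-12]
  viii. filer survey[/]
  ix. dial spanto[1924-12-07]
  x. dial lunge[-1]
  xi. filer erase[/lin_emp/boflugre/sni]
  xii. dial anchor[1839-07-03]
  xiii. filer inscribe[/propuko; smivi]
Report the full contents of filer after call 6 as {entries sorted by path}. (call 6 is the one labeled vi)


Answer: {cofli/, cofli/dret/, lin_emp/, lin_emp/boflugre/, lin_emp/boflugre/bape=gruribrend, lin_emp/boflugre/gratatra/, lin_emp/boflugre/sni=smusluze}

Derivation:
% filer inscribe(p='/lin_emp/boflugre/sni', c='smusluze') == created
% filer openup(p='/lin_emp/boflugre/bape') == gruribrend
% filer survey(p='/') == [lin_emp/]
% filer survey(p='/lin_emp/boflugre/gratatra') == []
% filer crv(p='/cofli') == ok
% filer crv(p='/cofli/dret') == ok
% dial anchor(d='1923-12-12') == 1923-12-12
% filer survey(p='/') == [cofli/, lin_emp/]
% dial spanto(d='1924-12-07') == 361
% dial lunge(n='-1') == 1923-11-12
% filer erase(p='/lin_emp/boflugre/sni') == ok
% dial anchor(d='1839-07-03') == 1839-07-03
% filer inscribe(p='/propuko', c='smivi') == created


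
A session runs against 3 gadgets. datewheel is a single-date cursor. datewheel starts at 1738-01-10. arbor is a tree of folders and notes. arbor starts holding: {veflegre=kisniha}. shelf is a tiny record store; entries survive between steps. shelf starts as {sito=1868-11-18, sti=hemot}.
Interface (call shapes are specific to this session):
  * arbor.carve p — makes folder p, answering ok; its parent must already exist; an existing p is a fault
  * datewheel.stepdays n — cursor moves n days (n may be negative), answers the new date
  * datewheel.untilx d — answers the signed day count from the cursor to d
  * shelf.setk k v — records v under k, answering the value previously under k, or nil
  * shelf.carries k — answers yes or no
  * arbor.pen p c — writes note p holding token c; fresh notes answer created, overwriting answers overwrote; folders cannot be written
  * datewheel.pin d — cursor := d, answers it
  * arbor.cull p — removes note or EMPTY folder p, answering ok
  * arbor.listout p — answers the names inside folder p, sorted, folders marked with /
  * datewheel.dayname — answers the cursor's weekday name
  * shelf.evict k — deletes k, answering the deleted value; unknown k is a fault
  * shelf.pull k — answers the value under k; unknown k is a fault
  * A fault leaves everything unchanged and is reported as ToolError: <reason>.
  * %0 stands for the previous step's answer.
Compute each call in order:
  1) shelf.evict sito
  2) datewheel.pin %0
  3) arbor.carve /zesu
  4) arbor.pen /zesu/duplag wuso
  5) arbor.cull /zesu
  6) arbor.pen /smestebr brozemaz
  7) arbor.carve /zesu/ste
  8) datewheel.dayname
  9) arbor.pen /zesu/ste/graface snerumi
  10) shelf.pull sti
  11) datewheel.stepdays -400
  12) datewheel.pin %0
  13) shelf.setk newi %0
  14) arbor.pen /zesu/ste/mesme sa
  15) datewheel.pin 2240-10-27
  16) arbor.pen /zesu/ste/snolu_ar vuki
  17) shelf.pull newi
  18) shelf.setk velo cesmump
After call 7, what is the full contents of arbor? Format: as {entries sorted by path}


Answer: {smestebr=brozemaz, veflegre=kisniha, zesu/, zesu/duplag=wuso, zesu/ste/}

Derivation:
! evict(k=sito) => 1868-11-18
! pin(d=%0) => 1868-11-18
! carve(p=/zesu) => ok
! pen(p=/zesu/duplag, c=wuso) => created
! cull(p=/zesu) => ToolError: not empty
! pen(p=/smestebr, c=brozemaz) => created
! carve(p=/zesu/ste) => ok
! dayname() => Wednesday
! pen(p=/zesu/ste/graface, c=snerumi) => created
! pull(k=sti) => hemot
! stepdays(n=-400) => 1867-10-15
! pin(d=%0) => 1867-10-15
! setk(k=newi, v=%0) => nil
! pen(p=/zesu/ste/mesme, c=sa) => created
! pin(d=2240-10-27) => 2240-10-27
! pen(p=/zesu/ste/snolu_ar, c=vuki) => created
! pull(k=newi) => 1867-10-15
! setk(k=velo, v=cesmump) => nil


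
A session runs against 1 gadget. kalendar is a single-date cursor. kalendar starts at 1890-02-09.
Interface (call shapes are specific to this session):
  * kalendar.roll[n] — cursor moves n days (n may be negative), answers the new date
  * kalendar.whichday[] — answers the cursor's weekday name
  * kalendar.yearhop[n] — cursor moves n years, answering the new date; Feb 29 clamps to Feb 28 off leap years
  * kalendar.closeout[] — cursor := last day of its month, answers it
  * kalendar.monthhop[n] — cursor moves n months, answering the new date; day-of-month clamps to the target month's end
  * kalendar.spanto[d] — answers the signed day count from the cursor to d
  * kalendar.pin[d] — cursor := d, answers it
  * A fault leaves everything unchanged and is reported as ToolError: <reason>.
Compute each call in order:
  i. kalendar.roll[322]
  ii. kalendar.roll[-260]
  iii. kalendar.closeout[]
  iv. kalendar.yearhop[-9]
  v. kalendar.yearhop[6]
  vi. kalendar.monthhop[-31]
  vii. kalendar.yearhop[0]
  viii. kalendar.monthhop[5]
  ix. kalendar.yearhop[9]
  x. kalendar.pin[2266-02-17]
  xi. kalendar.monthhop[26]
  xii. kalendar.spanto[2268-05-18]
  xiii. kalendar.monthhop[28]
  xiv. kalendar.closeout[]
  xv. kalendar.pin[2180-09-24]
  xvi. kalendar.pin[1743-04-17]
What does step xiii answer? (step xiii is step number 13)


Answer: 2270-08-17

Derivation:
Then kalendar.roll using n='322', and get 1890-12-28.
I invoke kalendar.roll using n='-260', which returns 1890-04-12.
I try kalendar.closeout, and see 1890-04-30.
Invoking kalendar.yearhop using n='-9', and observe 1881-04-30.
I call kalendar.yearhop using n='6', and observe 1887-04-30.
Then kalendar.monthhop using n='-31', and observe 1884-09-30.
I use kalendar.yearhop using n='0', giving 1884-09-30.
Next I call kalendar.monthhop using n='5', giving 1885-02-28.
Calling kalendar.yearhop using n='9', and get 1894-02-28.
Next I call kalendar.pin using d='2266-02-17', and see 2266-02-17.
Now I run kalendar.monthhop using n='26', — result: 2268-04-17.
Using kalendar.spanto using d='2268-05-18', → 31.
Calling kalendar.monthhop using n='28', → 2270-08-17.
I use kalendar.closeout: 2270-08-31.
I use kalendar.pin using d='2180-09-24', — result: 2180-09-24.
Then kalendar.pin using d='1743-04-17', giving 1743-04-17.


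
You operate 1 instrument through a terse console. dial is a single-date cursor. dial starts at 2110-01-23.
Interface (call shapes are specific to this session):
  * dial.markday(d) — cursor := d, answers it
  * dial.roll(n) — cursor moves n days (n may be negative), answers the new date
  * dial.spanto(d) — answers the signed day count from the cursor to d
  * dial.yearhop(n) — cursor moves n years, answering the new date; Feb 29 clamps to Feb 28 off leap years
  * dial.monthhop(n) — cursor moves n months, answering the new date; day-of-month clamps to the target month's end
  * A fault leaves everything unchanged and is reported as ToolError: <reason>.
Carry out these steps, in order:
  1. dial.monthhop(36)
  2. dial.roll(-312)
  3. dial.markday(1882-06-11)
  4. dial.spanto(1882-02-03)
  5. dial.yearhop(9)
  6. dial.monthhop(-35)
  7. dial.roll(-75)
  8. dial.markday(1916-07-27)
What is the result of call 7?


$ dial.monthhop n→36
:: 2113-01-23
$ dial.roll n→-312
:: 2112-03-17
$ dial.markday d→1882-06-11
:: 1882-06-11
$ dial.spanto d→1882-02-03
:: -128
$ dial.yearhop n→9
:: 1891-06-11
$ dial.monthhop n→-35
:: 1888-07-11
$ dial.roll n→-75
:: 1888-04-27
$ dial.markday d→1916-07-27
:: 1916-07-27

Answer: 1888-04-27


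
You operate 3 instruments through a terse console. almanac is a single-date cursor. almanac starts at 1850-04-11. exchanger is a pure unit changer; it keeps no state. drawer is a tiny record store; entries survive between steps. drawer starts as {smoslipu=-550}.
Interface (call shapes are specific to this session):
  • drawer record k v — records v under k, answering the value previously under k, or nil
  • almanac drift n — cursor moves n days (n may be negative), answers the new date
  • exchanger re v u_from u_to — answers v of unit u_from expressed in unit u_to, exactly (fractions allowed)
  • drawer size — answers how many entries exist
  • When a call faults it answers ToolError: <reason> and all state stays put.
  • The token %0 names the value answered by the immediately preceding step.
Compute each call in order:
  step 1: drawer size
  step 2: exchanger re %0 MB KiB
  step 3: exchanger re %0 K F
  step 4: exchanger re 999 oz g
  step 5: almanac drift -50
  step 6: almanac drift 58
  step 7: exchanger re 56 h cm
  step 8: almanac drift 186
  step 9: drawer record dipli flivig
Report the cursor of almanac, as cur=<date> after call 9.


Answer: cur=1850-10-22

Derivation:
I try drawer size(), and see 1.
Then exchanger re(v: %0, u_from: MB, u_to: KiB), and get 15625/16.
Next I call exchanger re(v: %0, u_from: K, u_to: F), → 519257/400.
I try exchanger re(v: 999, u_from: oz, u_to: g), and observe 45313877763/1600000.
Then almanac drift(n: -50), and get 1850-02-20.
Next I call almanac drift(n: 58), which returns 1850-04-19.
I call exchanger re(v: 56, u_from: h, u_to: cm), and see ToolError: incompatible units.
I try almanac drift(n: 186), — result: 1850-10-22.
I use drawer record(k: dipli, v: flivig), and observe nil.


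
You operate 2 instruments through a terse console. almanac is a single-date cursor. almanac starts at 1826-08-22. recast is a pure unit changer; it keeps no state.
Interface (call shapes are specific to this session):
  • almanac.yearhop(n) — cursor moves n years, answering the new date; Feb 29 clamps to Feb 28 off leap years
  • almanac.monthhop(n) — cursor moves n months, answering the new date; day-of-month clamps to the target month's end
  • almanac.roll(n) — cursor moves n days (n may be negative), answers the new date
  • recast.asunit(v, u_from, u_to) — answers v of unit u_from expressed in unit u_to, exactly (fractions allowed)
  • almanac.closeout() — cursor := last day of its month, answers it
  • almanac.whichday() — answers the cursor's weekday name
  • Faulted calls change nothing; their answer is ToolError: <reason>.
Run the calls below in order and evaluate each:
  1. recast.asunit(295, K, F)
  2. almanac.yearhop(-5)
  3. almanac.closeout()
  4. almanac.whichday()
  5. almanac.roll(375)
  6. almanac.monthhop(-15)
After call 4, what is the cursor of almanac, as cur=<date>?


Then recast.asunit on v='295', u_from='K', u_to='F', — result: 7133/100.
Calling almanac.yearhop on n='-5', yielding 1821-08-22.
Invoking almanac.closeout(), → 1821-08-31.
I use almanac.whichday: Friday.
Using almanac.roll on n='375', → 1822-09-10.
I use almanac.monthhop on n='-15', and see 1821-06-10.

Answer: cur=1821-08-31


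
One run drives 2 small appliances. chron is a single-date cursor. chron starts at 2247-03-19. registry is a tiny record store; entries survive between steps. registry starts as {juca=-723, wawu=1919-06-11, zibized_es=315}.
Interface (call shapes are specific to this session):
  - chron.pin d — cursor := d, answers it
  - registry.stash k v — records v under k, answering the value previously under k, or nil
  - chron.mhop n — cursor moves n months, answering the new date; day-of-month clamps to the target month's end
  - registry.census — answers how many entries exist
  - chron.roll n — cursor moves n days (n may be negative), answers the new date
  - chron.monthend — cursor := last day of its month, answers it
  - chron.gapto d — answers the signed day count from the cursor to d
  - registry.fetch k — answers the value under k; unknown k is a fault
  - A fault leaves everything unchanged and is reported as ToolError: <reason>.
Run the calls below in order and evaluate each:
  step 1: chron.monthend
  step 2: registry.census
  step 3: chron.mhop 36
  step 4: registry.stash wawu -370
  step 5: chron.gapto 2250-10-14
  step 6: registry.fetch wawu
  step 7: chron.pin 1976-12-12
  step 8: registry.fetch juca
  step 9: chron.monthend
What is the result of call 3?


Answer: 2250-03-31

Derivation:
Do: chron.monthend[]
See: 2247-03-31
Do: registry.census[]
See: 3
Do: chron.mhop[n='36']
See: 2250-03-31
Do: registry.stash[k='wawu'; v='-370']
See: 1919-06-11
Do: chron.gapto[d='2250-10-14']
See: 197
Do: registry.fetch[k='wawu']
See: -370
Do: chron.pin[d='1976-12-12']
See: 1976-12-12
Do: registry.fetch[k='juca']
See: -723
Do: chron.monthend[]
See: 1976-12-31


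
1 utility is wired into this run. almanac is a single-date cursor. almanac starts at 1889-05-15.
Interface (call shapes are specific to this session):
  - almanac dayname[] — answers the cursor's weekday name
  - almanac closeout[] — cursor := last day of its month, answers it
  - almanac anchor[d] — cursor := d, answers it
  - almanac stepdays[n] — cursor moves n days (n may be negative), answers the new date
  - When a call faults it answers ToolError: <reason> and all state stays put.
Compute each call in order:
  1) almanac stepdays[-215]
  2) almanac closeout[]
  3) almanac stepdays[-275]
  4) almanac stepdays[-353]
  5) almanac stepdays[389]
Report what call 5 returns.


-> almanac stepdays(n='-215')
<- 1888-10-12
-> almanac closeout()
<- 1888-10-31
-> almanac stepdays(n='-275')
<- 1888-01-30
-> almanac stepdays(n='-353')
<- 1887-02-11
-> almanac stepdays(n='389')
<- 1888-03-06

Answer: 1888-03-06


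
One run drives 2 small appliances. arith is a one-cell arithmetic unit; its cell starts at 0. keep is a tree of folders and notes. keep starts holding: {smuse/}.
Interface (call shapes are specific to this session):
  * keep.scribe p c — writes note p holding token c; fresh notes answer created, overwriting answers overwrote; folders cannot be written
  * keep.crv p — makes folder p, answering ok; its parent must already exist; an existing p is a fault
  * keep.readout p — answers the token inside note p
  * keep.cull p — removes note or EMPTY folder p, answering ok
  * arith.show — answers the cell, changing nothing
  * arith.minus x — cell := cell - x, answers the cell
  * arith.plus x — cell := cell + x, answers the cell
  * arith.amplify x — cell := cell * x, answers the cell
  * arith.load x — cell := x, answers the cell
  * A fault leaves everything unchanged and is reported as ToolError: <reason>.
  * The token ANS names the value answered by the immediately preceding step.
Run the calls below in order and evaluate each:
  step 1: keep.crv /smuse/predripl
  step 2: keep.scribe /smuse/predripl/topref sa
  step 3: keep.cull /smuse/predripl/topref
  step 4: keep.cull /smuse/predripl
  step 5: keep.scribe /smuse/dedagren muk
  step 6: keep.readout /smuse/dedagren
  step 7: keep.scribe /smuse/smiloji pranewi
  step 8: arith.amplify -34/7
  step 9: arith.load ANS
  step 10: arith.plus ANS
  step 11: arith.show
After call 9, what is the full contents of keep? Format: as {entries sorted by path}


Answer: {smuse/, smuse/dedagren=muk, smuse/smiloji=pranewi}

Derivation:
% keep.crv p=/smuse/predripl
:: ok
% keep.scribe p=/smuse/predripl/topref c=sa
:: created
% keep.cull p=/smuse/predripl/topref
:: ok
% keep.cull p=/smuse/predripl
:: ok
% keep.scribe p=/smuse/dedagren c=muk
:: created
% keep.readout p=/smuse/dedagren
:: muk
% keep.scribe p=/smuse/smiloji c=pranewi
:: created
% arith.amplify x=-34/7
:: 0
% arith.load x=ANS
:: 0
% arith.plus x=ANS
:: 0
% arith.show
:: 0


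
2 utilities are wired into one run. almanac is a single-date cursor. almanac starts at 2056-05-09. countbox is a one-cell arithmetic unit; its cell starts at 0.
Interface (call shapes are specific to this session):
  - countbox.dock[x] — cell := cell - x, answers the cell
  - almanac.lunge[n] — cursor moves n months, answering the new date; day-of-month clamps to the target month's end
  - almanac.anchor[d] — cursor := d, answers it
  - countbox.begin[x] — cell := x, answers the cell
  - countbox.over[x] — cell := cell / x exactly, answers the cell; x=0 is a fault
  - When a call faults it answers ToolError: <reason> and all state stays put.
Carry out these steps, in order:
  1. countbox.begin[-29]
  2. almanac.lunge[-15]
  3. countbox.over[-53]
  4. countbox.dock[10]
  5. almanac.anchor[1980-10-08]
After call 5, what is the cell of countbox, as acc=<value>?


# begin(x→-29) -> -29
# lunge(n→-15) -> 2055-02-09
# over(x→-53) -> 29/53
# dock(x→10) -> -501/53
# anchor(d→1980-10-08) -> 1980-10-08

Answer: acc=-501/53


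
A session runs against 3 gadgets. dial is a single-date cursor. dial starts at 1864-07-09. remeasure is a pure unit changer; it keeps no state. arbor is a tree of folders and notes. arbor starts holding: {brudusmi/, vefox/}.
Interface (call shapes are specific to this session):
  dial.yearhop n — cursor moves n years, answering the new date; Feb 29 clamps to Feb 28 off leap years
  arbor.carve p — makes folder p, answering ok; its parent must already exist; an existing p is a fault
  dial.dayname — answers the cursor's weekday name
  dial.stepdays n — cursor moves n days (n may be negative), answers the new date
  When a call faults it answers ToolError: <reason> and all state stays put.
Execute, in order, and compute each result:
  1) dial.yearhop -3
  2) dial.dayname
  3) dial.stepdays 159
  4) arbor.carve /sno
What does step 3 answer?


I try dial.yearhop(n='-3'): 1861-07-09.
Now I run dial.dayname, which returns Tuesday.
Then dial.stepdays(n='159'), giving 1861-12-15.
Next I call arbor.carve(p='/sno'), — result: ok.

Answer: 1861-12-15


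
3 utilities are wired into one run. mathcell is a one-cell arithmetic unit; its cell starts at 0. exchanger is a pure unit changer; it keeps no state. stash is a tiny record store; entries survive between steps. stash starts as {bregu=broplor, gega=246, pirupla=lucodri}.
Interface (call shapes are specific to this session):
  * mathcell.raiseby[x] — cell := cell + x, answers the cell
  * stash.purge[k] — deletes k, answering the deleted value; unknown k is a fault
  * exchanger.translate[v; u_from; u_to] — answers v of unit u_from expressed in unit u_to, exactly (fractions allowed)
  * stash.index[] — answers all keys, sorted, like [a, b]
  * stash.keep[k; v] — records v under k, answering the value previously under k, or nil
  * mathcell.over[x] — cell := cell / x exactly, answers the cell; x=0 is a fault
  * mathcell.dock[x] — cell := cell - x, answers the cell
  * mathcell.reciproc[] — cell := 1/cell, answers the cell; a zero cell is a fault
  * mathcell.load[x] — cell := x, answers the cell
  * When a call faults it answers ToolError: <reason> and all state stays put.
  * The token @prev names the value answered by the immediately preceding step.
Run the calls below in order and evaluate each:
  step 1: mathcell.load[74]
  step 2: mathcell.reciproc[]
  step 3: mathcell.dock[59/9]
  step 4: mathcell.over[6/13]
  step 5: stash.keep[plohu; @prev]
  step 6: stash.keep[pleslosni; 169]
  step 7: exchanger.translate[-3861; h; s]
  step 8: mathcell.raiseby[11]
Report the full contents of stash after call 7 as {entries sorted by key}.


Answer: {bregu=broplor, gega=246, pirupla=lucodri, pleslosni=169, plohu=-56641/3996}

Derivation:
Now I run load using x: 74, and get 74.
Invoking reciproc, → 1/74.
Now I run dock using x: 59/9, yielding -4357/666.
I try over using x: 6/13, yielding -56641/3996.
Next I call keep using k: plohu, v: @prev, which returns nil.
I call keep using k: pleslosni, v: 169, and get nil.
I run translate using v: -3861, u_from: h, u_to: s, and see -13899600.
I invoke raiseby using x: 11, which returns -12685/3996.


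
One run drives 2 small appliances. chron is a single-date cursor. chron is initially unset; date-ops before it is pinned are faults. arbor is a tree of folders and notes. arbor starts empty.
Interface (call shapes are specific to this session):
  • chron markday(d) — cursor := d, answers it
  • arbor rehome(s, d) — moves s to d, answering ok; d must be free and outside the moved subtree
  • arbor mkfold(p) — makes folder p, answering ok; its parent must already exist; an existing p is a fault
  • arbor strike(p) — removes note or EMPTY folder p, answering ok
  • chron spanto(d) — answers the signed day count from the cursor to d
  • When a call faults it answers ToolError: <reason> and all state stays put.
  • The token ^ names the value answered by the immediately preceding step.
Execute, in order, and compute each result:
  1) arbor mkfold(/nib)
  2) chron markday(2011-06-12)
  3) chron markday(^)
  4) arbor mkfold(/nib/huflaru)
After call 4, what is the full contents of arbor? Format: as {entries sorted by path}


Answer: {nib/, nib/huflaru/}

Derivation:
>> arbor mkfold(p: /nib)
<< ok
>> chron markday(d: 2011-06-12)
<< 2011-06-12
>> chron markday(d: ^)
<< 2011-06-12
>> arbor mkfold(p: /nib/huflaru)
<< ok
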